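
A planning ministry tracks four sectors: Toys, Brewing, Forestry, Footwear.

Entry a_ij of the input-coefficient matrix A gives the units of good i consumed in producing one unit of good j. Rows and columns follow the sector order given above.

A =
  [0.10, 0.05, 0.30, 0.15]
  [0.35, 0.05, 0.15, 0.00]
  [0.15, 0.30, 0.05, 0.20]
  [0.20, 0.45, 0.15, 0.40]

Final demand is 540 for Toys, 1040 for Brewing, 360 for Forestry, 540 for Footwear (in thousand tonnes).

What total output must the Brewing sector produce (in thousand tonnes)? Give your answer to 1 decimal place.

x_2 = 2216.6

I − A =
  [   0.90    -0.05    -0.30    -0.15]
  [  -0.35     0.95    -0.15     0.00]
  [  -0.15    -0.30     0.95    -0.20]
  [  -0.20    -0.45    -0.15     0.60]
Compute the cofactors C_ij = (−1)^(i+j)·(3×3 minor ij) of I−A; the adjugate is their transpose:
adj(I−A) = Cᵀ =
  [ 0.472500   0.178875   0.207000   0.187125]
  [ 0.208500   0.415125   0.147375   0.101250]
  [ 0.218000   0.250625   0.450375   0.204625]
  [ 0.368375   0.433625   0.292125   0.679750]
det(I−A) = Σ_j (I−A)_1j·C_1j = (0.90)(0.472500) + (-0.05)(0.208500) + (-0.30)(0.218000) + (-0.15)(0.368375) = 0.29416875
(I − A)⁻¹ = adj(I−A) / det(I−A) ≈
  [   1.6062     0.6081     0.7037     0.6361]
  [   0.7088     1.4112     0.5010     0.3442]
  [   0.7411     0.8520     1.5310     0.6956]
  [   1.2523     1.4741     0.9931     2.3107]
x = (I − A)⁻¹ d = adj(I−A)·d / det(I−A), with det(I−A) = 0.29416875:
  x_1 = (0.472500·540 + 0.178875·1040 + 0.207000·360 + 0.187125·540) / 0.29416875 = 616.7475 / 0.29416875 ≈ 2096.6
  x_2 = (0.208500·540 + 0.415125·1040 + 0.147375·360 + 0.101250·540) / 0.29416875 = 652.05 / 0.29416875 ≈ 2216.6
  x_3 = (0.218000·540 + 0.250625·1040 + 0.450375·360 + 0.204625·540) / 0.29416875 = 651.0025 / 0.29416875 ≈ 2213.0
  x_4 = (0.368375·540 + 0.433625·1040 + 0.292125·360 + 0.679750·540) / 0.29416875 = 1122.1225 / 0.29416875 ≈ 3814.6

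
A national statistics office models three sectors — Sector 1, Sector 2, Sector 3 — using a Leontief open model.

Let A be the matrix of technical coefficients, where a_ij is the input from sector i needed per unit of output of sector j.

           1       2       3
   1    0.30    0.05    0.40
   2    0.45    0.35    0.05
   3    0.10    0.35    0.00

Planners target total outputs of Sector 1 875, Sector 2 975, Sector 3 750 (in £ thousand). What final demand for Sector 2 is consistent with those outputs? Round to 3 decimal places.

I − A =
  [   0.70    -0.05    -0.40]
  [  -0.45     0.65    -0.05]
  [  -0.10    -0.35     1.00]
d = (I − A) x:
  d_1 = (+0.70)·875 + (-0.05)·975 + (-0.40)·750 = 263.750
  d_2 = (-0.45)·875 + (+0.65)·975 + (-0.05)·750 = 202.500
  d_3 = (-0.10)·875 + (-0.35)·975 + (+1.00)·750 = 321.250

d_2 = 202.500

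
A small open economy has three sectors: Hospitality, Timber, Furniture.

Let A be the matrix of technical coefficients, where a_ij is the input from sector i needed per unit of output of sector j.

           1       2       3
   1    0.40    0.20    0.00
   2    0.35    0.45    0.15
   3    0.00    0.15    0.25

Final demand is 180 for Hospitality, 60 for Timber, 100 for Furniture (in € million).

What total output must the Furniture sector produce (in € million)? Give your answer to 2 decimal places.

I − A =
  [   0.60    -0.20     0.00]
  [  -0.35     0.55    -0.15]
  [   0.00    -0.15     0.75]
Cofactors of I−A, C_ij = (−1)^(i+j)·(minor ij) (rows/columns in the sector order above):
  C_11 = (0.55)(0.75) − (-0.15)(-0.15) = 0.3900
  C_12 = −[(-0.35)(0.75) − (-0.15)(0.00)] = 0.2625
  C_13 = (-0.35)(-0.15) − (0.55)(0.00) = 0.0525
  C_21 = −[(-0.20)(0.75) − (0.00)(-0.15)] = 0.1500
  C_22 = (0.60)(0.75) − (0.00)(0.00) = 0.4500
  C_23 = −[(0.60)(-0.15) − (-0.20)(0.00)] = 0.0900
  C_31 = (-0.20)(-0.15) − (0.00)(0.55) = 0.0300
  C_32 = −[(0.60)(-0.15) − (0.00)(-0.35)] = 0.0900
  C_33 = (0.60)(0.55) − (-0.20)(-0.35) = 0.2600
det(I−A) = Σ_j (I−A)_1j·C_1j = (0.60)(0.3900) + (-0.20)(0.2625) + (0.00)(0.0525) = 0.1815
adj(I−A) = Cᵀ =
  [ 0.3900   0.1500   0.0300]
  [ 0.2625   0.4500   0.0900]
  [ 0.0525   0.0900   0.2600]
(I − A)⁻¹ = adj(I−A) / det(I−A) ≈
  [   2.1488     0.8264     0.1653]
  [   1.4463     2.4793     0.4959]
  [   0.2893     0.4959     1.4325]
x = (I − A)⁻¹ d = adj(I−A)·d / det(I−A), with det(I−A) = 0.1815:
  x_1 = (0.3900·180 + 0.1500·60 + 0.0300·100) / 0.1815 = 82.20 / 0.1815 ≈ 452.89
  x_2 = (0.2625·180 + 0.4500·60 + 0.0900·100) / 0.1815 = 83.25 / 0.1815 ≈ 458.68
  x_3 = (0.0525·180 + 0.0900·60 + 0.2600·100) / 0.1815 = 40.85 / 0.1815 ≈ 225.07

x_3 = 225.07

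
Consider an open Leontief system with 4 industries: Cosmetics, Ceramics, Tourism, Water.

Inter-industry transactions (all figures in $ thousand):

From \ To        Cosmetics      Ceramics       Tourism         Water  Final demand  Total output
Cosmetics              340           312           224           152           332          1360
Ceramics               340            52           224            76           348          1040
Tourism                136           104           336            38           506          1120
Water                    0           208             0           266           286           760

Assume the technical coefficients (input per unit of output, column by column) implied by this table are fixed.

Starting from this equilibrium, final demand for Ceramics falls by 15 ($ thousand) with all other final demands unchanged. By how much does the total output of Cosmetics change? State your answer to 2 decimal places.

Technical coefficients a_ij = z_ij / X_j:
  a_11 = 340/1360 = 0.25, a_21 = 340/1360 = 0.25, a_31 = 136/1360 = 0.10, a_41 = 0/1360 = 0.00
  a_12 = 312/1040 = 0.30, a_22 = 52/1040 = 0.05, a_32 = 104/1040 = 0.10, a_42 = 208/1040 = 0.20
  a_13 = 224/1120 = 0.20, a_23 = 224/1120 = 0.20, a_33 = 336/1120 = 0.30, a_43 = 0/1120 = 0.00
  a_14 = 152/760 = 0.20, a_24 = 76/760 = 0.10, a_34 = 38/760 = 0.05, a_44 = 266/760 = 0.35
I − A =
  [   0.75    -0.30    -0.20    -0.20]
  [  -0.25     0.95    -0.20    -0.10]
  [  -0.10    -0.10     0.70    -0.05]
  [   0.00    -0.20     0.00     0.65]
Compute the cofactors C_ij = (−1)^(i+j)·(3×3 minor ij) of I−A; the adjugate is their transpose:
adj(I−A) = Cᵀ =
  [ 0.403250   0.179500   0.166500   0.164500]
  [ 0.126750   0.328250   0.130000   0.099500]
  [ 0.078500   0.079750   0.389375   0.066375]
  [ 0.039000   0.101000   0.040000   0.401250]
det(I−A) = Σ_j (I−A)_1j·C_1j = (0.75)(0.403250) + (-0.30)(0.126750) + (-0.20)(0.078500) + (-0.20)(0.039000) = 0.2409125
(I − A)⁻¹ = adj(I−A) / det(I−A) ≈
  [   1.6738     0.7451     0.6911     0.6828]
  [   0.5261     1.3625     0.5396     0.4130]
  [   0.3258     0.3310     1.6163     0.2755]
  [   0.1619     0.4192     0.1660     1.6655]
Δx = (I − A)⁻¹ Δd with Δd having -15 in the Ceramics component and 0 elsewhere.
So Δx_1 = L_12 · (-15), where L_12 = adj(I−A)_12 / det(I−A) = 0.179500 / 0.2409125.
Δx_1 = 0.179500 × (-15) / 0.2409125 = -2.6925 / 0.2409125 ≈ -11.18.

Δx_1 = -11.18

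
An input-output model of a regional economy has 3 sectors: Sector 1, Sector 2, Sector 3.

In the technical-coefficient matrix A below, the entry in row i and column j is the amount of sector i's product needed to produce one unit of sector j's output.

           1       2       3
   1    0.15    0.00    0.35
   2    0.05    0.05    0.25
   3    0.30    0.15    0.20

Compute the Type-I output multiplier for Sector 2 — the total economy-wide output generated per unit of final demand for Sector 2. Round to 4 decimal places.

I − A =
  [   0.85     0.00    -0.35]
  [  -0.05     0.95    -0.25]
  [  -0.30    -0.15     0.80]
Cofactors of I−A, C_ij = (−1)^(i+j)·(minor ij) (rows/columns in the sector order above):
  C_11 = (0.95)(0.80) − (-0.25)(-0.15) = 0.7225
  C_12 = −[(-0.05)(0.80) − (-0.25)(-0.30)] = 0.1150
  C_13 = (-0.05)(-0.15) − (0.95)(-0.30) = 0.2925
  C_21 = −[(0.00)(0.80) − (-0.35)(-0.15)] = 0.0525
  C_22 = (0.85)(0.80) − (-0.35)(-0.30) = 0.5750
  C_23 = −[(0.85)(-0.15) − (0.00)(-0.30)] = 0.1275
  C_31 = (0.00)(-0.25) − (-0.35)(0.95) = 0.3325
  C_32 = −[(0.85)(-0.25) − (-0.35)(-0.05)] = 0.2300
  C_33 = (0.85)(0.95) − (0.00)(-0.05) = 0.8075
det(I−A) = Σ_j (I−A)_1j·C_1j = (0.85)(0.7225) + (0.00)(0.1150) + (-0.35)(0.2925) = 0.51175
adj(I−A) = Cᵀ =
  [ 0.7225   0.0525   0.3325]
  [ 0.1150   0.5750   0.2300]
  [ 0.2925   0.1275   0.8075]
(I − A)⁻¹ = adj(I−A) / det(I−A) ≈
  [   1.41182     0.10259     0.64973]
  [   0.22472     1.12360     0.44944]
  [   0.57157     0.24915     1.57792]
The output multiplier for sector j is the column-j sum of the Leontief inverse (I − A)⁻¹ = adj(I−A) / det(I−A).
Column 2 of adj(I−A): (0.0525, 0.5750, 0.1275); det(I−A) = 0.51175.
m_2 = (0.0525 + 0.5750 + 0.1275) / 0.51175 = 0.755 / 0.51175 ≈ 1.4753.

m_2 = 1.4753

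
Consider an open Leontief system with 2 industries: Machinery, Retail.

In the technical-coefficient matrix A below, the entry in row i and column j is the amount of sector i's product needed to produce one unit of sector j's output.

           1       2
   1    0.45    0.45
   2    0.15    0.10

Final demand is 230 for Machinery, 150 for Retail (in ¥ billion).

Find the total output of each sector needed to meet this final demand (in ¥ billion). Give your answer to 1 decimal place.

I − A =
  [   0.55    -0.45]
  [  -0.15     0.90]
det(I−A) = (0.55)(0.90) − (-0.45)(-0.15) = 0.4275
adj(I−A) = [[0.90, 0.45], [0.15, 0.55]]
(I − A)⁻¹ = adj(I−A) / det(I−A) ≈
  [   2.1053     1.0526]
  [   0.3509     1.2865]
x = (I − A)⁻¹ d = adj(I−A)·d / det(I−A), with det(I−A) = 0.4275:
  x_1 = (0.90·230 + 0.45·150) / 0.4275 = 274.50 / 0.4275 ≈ 642.1
  x_2 = (0.15·230 + 0.55·150) / 0.4275 = 117.00 / 0.4275 ≈ 273.7

x_1 = 642.1, x_2 = 273.7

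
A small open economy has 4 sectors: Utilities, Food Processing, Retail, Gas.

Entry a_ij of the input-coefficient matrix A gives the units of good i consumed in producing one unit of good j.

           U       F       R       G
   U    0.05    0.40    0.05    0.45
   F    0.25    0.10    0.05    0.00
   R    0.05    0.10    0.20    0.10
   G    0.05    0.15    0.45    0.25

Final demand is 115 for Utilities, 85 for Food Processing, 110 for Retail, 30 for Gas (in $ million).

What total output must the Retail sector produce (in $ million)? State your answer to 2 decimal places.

I − A =
  [   0.95    -0.40    -0.05    -0.45]
  [  -0.25     0.90    -0.05     0.00]
  [  -0.05    -0.10     0.80    -0.10]
  [  -0.05    -0.15    -0.45     0.75]
Compute the cofactors C_ij = (−1)^(i+j)·(3×3 minor ij) of I−A; the adjugate is their transpose:
adj(I−A) = Cᵀ =
  [ 0.495000   0.300750   0.234375   0.328250]
  [ 0.140875   0.497000   0.094500   0.097125]
  [ 0.060750   0.103625   0.529125   0.107000]
  [ 0.097625   0.181625   0.352000   0.594750]
det(I−A) = Σ_j (I−A)_1j·C_1j = (0.95)(0.495000) + (-0.40)(0.140875) + (-0.05)(0.060750) + (-0.45)(0.097625) = 0.36693125
(I − A)⁻¹ = adj(I−A) / det(I−A) ≈
  [   1.3490     0.8196     0.6387     0.8946]
  [   0.3839     1.3545     0.2575     0.2647]
  [   0.1656     0.2824     1.4420     0.2916]
  [   0.2661     0.4950     0.9593     1.6209]
x = (I − A)⁻¹ d = adj(I−A)·d / det(I−A), with det(I−A) = 0.36693125:
  x_U = (0.495000·115 + 0.300750·85 + 0.234375·110 + 0.328250·30) / 0.36693125 = 118.1175 / 0.36693125 ≈ 321.91
  x_F = (0.140875·115 + 0.497000·85 + 0.094500·110 + 0.097125·30) / 0.36693125 = 71.754375 / 0.36693125 ≈ 195.55
  x_R = (0.060750·115 + 0.103625·85 + 0.529125·110 + 0.107000·30) / 0.36693125 = 77.208125 / 0.36693125 ≈ 210.42
  x_G = (0.097625·115 + 0.181625·85 + 0.352000·110 + 0.594750·30) / 0.36693125 = 83.2275 / 0.36693125 ≈ 226.82

x_R = 210.42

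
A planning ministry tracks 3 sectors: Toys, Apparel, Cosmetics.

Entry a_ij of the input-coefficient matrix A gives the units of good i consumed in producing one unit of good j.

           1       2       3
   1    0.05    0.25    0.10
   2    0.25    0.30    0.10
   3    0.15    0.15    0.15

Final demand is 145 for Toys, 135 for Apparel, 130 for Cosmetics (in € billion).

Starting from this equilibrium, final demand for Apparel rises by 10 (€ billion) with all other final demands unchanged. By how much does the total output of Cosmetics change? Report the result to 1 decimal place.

Δx_3 = 3.8

I − A =
  [   0.95    -0.25    -0.10]
  [  -0.25     0.70    -0.10]
  [  -0.15    -0.15     0.85]
Cofactors of I−A, C_ij = (−1)^(i+j)·(minor ij) (rows/columns in the sector order above):
  C_11 = (0.70)(0.85) − (-0.10)(-0.15) = 0.5800
  C_12 = −[(-0.25)(0.85) − (-0.10)(-0.15)] = 0.2275
  C_13 = (-0.25)(-0.15) − (0.70)(-0.15) = 0.1425
  C_21 = −[(-0.25)(0.85) − (-0.10)(-0.15)] = 0.2275
  C_22 = (0.95)(0.85) − (-0.10)(-0.15) = 0.7925
  C_23 = −[(0.95)(-0.15) − (-0.25)(-0.15)] = 0.1800
  C_31 = (-0.25)(-0.10) − (-0.10)(0.70) = 0.0950
  C_32 = −[(0.95)(-0.10) − (-0.10)(-0.25)] = 0.1200
  C_33 = (0.95)(0.70) − (-0.25)(-0.25) = 0.6025
det(I−A) = Σ_j (I−A)_1j·C_1j = (0.95)(0.5800) + (-0.25)(0.2275) + (-0.10)(0.1425) = 0.479875
adj(I−A) = Cᵀ =
  [ 0.5800   0.2275   0.0950]
  [ 0.2275   0.7925   0.1200]
  [ 0.1425   0.1800   0.6025]
(I − A)⁻¹ = adj(I−A) / det(I−A) ≈
  [   1.2086     0.4741     0.1980]
  [   0.4741     1.6515     0.2501]
  [   0.2970     0.3751     1.2555]
Δx = (I − A)⁻¹ Δd with Δd having +10 in the Apparel component and 0 elsewhere.
So Δx_3 = L_32 · (+10), where L_32 = adj(I−A)_32 / det(I−A) = 0.1800 / 0.479875.
Δx_3 = 0.1800 × (+10) / 0.479875 = 1.80 / 0.479875 ≈ 3.8.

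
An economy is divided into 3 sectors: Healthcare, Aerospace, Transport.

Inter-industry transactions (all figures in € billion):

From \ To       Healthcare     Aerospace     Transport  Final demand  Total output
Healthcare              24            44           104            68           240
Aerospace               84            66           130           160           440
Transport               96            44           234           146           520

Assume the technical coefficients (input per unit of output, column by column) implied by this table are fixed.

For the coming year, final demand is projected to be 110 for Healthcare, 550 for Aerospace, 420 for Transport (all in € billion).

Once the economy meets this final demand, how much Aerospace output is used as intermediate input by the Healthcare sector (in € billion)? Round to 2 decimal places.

z_AH = 204.55

Technical coefficients a_ij = z_ij / X_j:
  a_HH = 24/240 = 0.10, a_AH = 84/240 = 0.35, a_TH = 96/240 = 0.40
  a_HA = 44/440 = 0.10, a_AA = 66/440 = 0.15, a_TA = 44/440 = 0.10
  a_HT = 104/520 = 0.20, a_AT = 130/520 = 0.25, a_TT = 234/520 = 0.45
I − A =
  [   0.90    -0.10    -0.20]
  [  -0.35     0.85    -0.25]
  [  -0.40    -0.10     0.55]
Cofactors of I−A, C_ij = (−1)^(i+j)·(minor ij) (rows/columns in the sector order above):
  C_11 = (0.85)(0.55) − (-0.25)(-0.10) = 0.4425
  C_12 = −[(-0.35)(0.55) − (-0.25)(-0.40)] = 0.2925
  C_13 = (-0.35)(-0.10) − (0.85)(-0.40) = 0.3750
  C_21 = −[(-0.10)(0.55) − (-0.20)(-0.10)] = 0.0750
  C_22 = (0.90)(0.55) − (-0.20)(-0.40) = 0.4150
  C_23 = −[(0.90)(-0.10) − (-0.10)(-0.40)] = 0.1300
  C_31 = (-0.10)(-0.25) − (-0.20)(0.85) = 0.1950
  C_32 = −[(0.90)(-0.25) − (-0.20)(-0.35)] = 0.2950
  C_33 = (0.90)(0.85) − (-0.10)(-0.35) = 0.7300
det(I−A) = Σ_j (I−A)_1j·C_1j = (0.90)(0.4425) + (-0.10)(0.2925) + (-0.20)(0.3750) = 0.2940
adj(I−A) = Cᵀ =
  [ 0.4425   0.0750   0.1950]
  [ 0.2925   0.4150   0.2950]
  [ 0.3750   0.1300   0.7300]
(I − A)⁻¹ = adj(I−A) / det(I−A) ≈
  [   1.5051     0.2551     0.6633]
  [   0.9949     1.4116     1.0034]
  [   1.2755     0.4422     2.4830]
First solve x = (I − A)⁻¹ d = adj(I−A)·d / det(I−A); in particular x_H = (0.4425·110 + 0.0750·550 + 0.1950·420) / 0.2940 = 171.825 / 0.2940 ≈ 584.4388.
Intermediate flow from A to H: z_AH = a_AH · x_H = 0.35 × 171.825 / 0.2940 = 60.13875 / 0.2940 ≈ 204.55.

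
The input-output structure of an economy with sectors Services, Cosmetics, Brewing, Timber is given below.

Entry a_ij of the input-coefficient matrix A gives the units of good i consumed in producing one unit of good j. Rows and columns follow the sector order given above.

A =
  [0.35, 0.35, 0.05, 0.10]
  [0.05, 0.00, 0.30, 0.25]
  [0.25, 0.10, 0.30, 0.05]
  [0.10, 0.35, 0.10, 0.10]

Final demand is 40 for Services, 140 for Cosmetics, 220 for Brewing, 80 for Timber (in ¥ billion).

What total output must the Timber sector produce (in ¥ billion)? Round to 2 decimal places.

I − A =
  [   0.65    -0.35    -0.05    -0.10]
  [  -0.05     1.00    -0.30    -0.25]
  [  -0.25    -0.10     0.70    -0.05]
  [  -0.10    -0.35    -0.10     0.90]
Compute the cofactors C_ij = (−1)^(i+j)·(3×3 minor ij) of I−A; the adjugate is their transpose:
adj(I−A) = Cᵀ =
  [ 0.529000   0.249625   0.164375   0.137250]
  [ 0.124000   0.385250   0.192750   0.131500]
  [ 0.216000   0.158125   0.491875   0.095250]
  [ 0.131000   0.195125   0.147875   0.384250]
det(I−A) = Σ_j (I−A)_1j·C_1j = (0.65)(0.529000) + (-0.35)(0.124000) + (-0.05)(0.216000) + (-0.10)(0.131000) = 0.27655
(I − A)⁻¹ = adj(I−A) / det(I−A) ≈
  [   1.9129     0.9026     0.5944     0.4963]
  [   0.4484     1.3931     0.6970     0.4755]
  [   0.7811     0.5718     1.7786     0.3444]
  [   0.4737     0.7056     0.5347     1.3894]
x = (I − A)⁻¹ d = adj(I−A)·d / det(I−A), with det(I−A) = 0.27655:
  x_S = (0.529000·40 + 0.249625·140 + 0.164375·220 + 0.137250·80) / 0.27655 = 103.25 / 0.27655 ≈ 373.35
  x_C = (0.124000·40 + 0.385250·140 + 0.192750·220 + 0.131500·80) / 0.27655 = 111.82 / 0.27655 ≈ 404.34
  x_B = (0.216000·40 + 0.158125·140 + 0.491875·220 + 0.095250·80) / 0.27655 = 146.61 / 0.27655 ≈ 530.14
  x_T = (0.131000·40 + 0.195125·140 + 0.147875·220 + 0.384250·80) / 0.27655 = 95.83 / 0.27655 ≈ 346.52

x_T = 346.52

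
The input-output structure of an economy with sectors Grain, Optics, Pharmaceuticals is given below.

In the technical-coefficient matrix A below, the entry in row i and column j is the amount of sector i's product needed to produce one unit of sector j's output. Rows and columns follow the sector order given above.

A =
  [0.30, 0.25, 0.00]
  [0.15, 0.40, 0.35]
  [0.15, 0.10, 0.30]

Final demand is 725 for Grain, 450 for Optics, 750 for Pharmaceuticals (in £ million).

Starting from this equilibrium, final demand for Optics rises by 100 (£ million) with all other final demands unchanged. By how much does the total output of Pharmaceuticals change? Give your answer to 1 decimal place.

I − A =
  [   0.70    -0.25     0.00]
  [  -0.15     0.60    -0.35]
  [  -0.15    -0.10     0.70]
Cofactors of I−A, C_ij = (−1)^(i+j)·(minor ij) (rows/columns in the sector order above):
  C_11 = (0.60)(0.70) − (-0.35)(-0.10) = 0.3850
  C_12 = −[(-0.15)(0.70) − (-0.35)(-0.15)] = 0.1575
  C_13 = (-0.15)(-0.10) − (0.60)(-0.15) = 0.1050
  C_21 = −[(-0.25)(0.70) − (0.00)(-0.10)] = 0.1750
  C_22 = (0.70)(0.70) − (0.00)(-0.15) = 0.4900
  C_23 = −[(0.70)(-0.10) − (-0.25)(-0.15)] = 0.1075
  C_31 = (-0.25)(-0.35) − (0.00)(0.60) = 0.0875
  C_32 = −[(0.70)(-0.35) − (0.00)(-0.15)] = 0.2450
  C_33 = (0.70)(0.60) − (-0.25)(-0.15) = 0.3825
det(I−A) = Σ_j (I−A)_1j·C_1j = (0.70)(0.3850) + (-0.25)(0.1575) + (0.00)(0.1050) = 0.230125
adj(I−A) = Cᵀ =
  [ 0.3850   0.1750   0.0875]
  [ 0.1575   0.4900   0.2450]
  [ 0.1050   0.1075   0.3825]
(I − A)⁻¹ = adj(I−A) / det(I−A) ≈
  [   1.6730     0.7605     0.3802]
  [   0.6844     2.1293     1.0646]
  [   0.4563     0.4671     1.6621]
Δx = (I − A)⁻¹ Δd with Δd having +100 in the Optics component and 0 elsewhere.
So Δx_P = L_PO · (+100), where L_PO = adj(I−A)_PO / det(I−A) = 0.1075 / 0.230125.
Δx_P = 0.1075 × (+100) / 0.230125 = 10.75 / 0.230125 ≈ 46.7.

Δx_P = 46.7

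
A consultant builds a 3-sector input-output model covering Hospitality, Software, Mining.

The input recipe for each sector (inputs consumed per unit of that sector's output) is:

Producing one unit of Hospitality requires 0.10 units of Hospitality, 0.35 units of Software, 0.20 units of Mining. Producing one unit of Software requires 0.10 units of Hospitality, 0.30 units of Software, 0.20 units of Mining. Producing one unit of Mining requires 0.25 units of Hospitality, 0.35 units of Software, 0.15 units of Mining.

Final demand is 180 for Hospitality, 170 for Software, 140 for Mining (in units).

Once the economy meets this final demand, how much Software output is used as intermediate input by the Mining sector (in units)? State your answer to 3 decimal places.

I − A =
  [   0.90    -0.10    -0.25]
  [  -0.35     0.70    -0.35]
  [  -0.20    -0.20     0.85]
Cofactors of I−A, C_ij = (−1)^(i+j)·(minor ij) (rows/columns in the sector order above):
  C_11 = (0.70)(0.85) − (-0.35)(-0.20) = 0.5250
  C_12 = −[(-0.35)(0.85) − (-0.35)(-0.20)] = 0.3675
  C_13 = (-0.35)(-0.20) − (0.70)(-0.20) = 0.2100
  C_21 = −[(-0.10)(0.85) − (-0.25)(-0.20)] = 0.1350
  C_22 = (0.90)(0.85) − (-0.25)(-0.20) = 0.7150
  C_23 = −[(0.90)(-0.20) − (-0.10)(-0.20)] = 0.2000
  C_31 = (-0.10)(-0.35) − (-0.25)(0.70) = 0.2100
  C_32 = −[(0.90)(-0.35) − (-0.25)(-0.35)] = 0.4025
  C_33 = (0.90)(0.70) − (-0.10)(-0.35) = 0.5950
det(I−A) = Σ_j (I−A)_1j·C_1j = (0.90)(0.5250) + (-0.10)(0.3675) + (-0.25)(0.2100) = 0.38325
adj(I−A) = Cᵀ =
  [ 0.5250   0.1350   0.2100]
  [ 0.3675   0.7150   0.4025]
  [ 0.2100   0.2000   0.5950]
(I − A)⁻¹ = adj(I−A) / det(I−A) ≈
  [   1.3699     0.3523     0.5479]
  [   0.9589     1.8656     1.0502]
  [   0.5479     0.5219     1.5525]
First solve x = (I − A)⁻¹ d = adj(I−A)·d / det(I−A); in particular x_M = (0.2100·180 + 0.2000·170 + 0.5950·140) / 0.38325 = 155.10 / 0.38325 ≈ 404.69667.
Intermediate flow from S to M: z_SM = a_SM · x_M = 0.35 × 155.10 / 0.38325 = 54.285 / 0.38325 ≈ 141.644.

z_SM = 141.644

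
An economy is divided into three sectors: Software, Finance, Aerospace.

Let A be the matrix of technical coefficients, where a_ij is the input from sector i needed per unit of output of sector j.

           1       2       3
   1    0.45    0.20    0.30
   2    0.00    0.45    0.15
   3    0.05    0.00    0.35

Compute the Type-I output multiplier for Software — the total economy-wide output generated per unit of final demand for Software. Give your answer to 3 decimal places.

I − A =
  [   0.55    -0.20    -0.30]
  [   0.00     0.55    -0.15]
  [  -0.05     0.00     0.65]
Cofactors of I−A, C_ij = (−1)^(i+j)·(minor ij) (rows/columns in the sector order above):
  C_11 = (0.55)(0.65) − (-0.15)(0.00) = 0.3575
  C_12 = −[(0.00)(0.65) − (-0.15)(-0.05)] = 0.0075
  C_13 = (0.00)(0.00) − (0.55)(-0.05) = 0.0275
  C_21 = −[(-0.20)(0.65) − (-0.30)(0.00)] = 0.1300
  C_22 = (0.55)(0.65) − (-0.30)(-0.05) = 0.3425
  C_23 = −[(0.55)(0.00) − (-0.20)(-0.05)] = 0.0100
  C_31 = (-0.20)(-0.15) − (-0.30)(0.55) = 0.1950
  C_32 = −[(0.55)(-0.15) − (-0.30)(0.00)] = 0.0825
  C_33 = (0.55)(0.55) − (-0.20)(0.00) = 0.3025
det(I−A) = Σ_j (I−A)_1j·C_1j = (0.55)(0.3575) + (-0.20)(0.0075) + (-0.30)(0.0275) = 0.186875
adj(I−A) = Cᵀ =
  [ 0.3575   0.1300   0.1950]
  [ 0.0075   0.3425   0.0825]
  [ 0.0275   0.0100   0.3025]
(I − A)⁻¹ = adj(I−A) / det(I−A) ≈
  [   1.9130     0.6957     1.0435]
  [   0.0401     1.8328     0.4415]
  [   0.1472     0.0535     1.6187]
The output multiplier for sector j is the column-j sum of the Leontief inverse (I − A)⁻¹ = adj(I−A) / det(I−A).
Column 1 of adj(I−A): (0.3575, 0.0075, 0.0275); det(I−A) = 0.186875.
m_1 = (0.3575 + 0.0075 + 0.0275) / 0.186875 = 0.3925 / 0.186875 ≈ 2.100.

m_1 = 2.100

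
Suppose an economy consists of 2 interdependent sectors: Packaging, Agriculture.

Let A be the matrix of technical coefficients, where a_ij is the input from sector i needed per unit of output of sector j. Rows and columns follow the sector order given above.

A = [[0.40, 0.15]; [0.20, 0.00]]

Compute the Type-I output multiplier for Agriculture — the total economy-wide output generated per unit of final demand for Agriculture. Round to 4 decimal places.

I − A =
  [   0.60    -0.15]
  [  -0.20     1.00]
det(I−A) = (0.60)(1.00) − (-0.15)(-0.20) = 0.5700
adj(I−A) = [[1.00, 0.15], [0.20, 0.60]]
(I − A)⁻¹ = adj(I−A) / det(I−A) ≈
  [   1.75439     0.26316]
  [   0.35088     1.05263]
The output multiplier for sector j is the column-j sum of the Leontief inverse (I − A)⁻¹ = adj(I−A) / det(I−A).
Column A of adj(I−A): (0.15, 0.60); det(I−A) = 0.5700.
m_A = (0.15 + 0.60) / 0.5700 = 0.75 / 0.5700 ≈ 1.3158.

m_A = 1.3158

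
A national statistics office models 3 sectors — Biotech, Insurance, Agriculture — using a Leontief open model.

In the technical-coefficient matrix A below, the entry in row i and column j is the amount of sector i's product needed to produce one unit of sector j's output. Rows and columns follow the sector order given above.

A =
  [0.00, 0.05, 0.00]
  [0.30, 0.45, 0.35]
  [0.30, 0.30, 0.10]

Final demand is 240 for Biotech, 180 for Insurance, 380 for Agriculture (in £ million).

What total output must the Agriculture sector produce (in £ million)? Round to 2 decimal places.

I − A =
  [   1.00    -0.05     0.00]
  [  -0.30     0.55    -0.35]
  [  -0.30    -0.30     0.90]
Cofactors of I−A, C_ij = (−1)^(i+j)·(minor ij) (rows/columns in the sector order above):
  C_11 = (0.55)(0.90) − (-0.35)(-0.30) = 0.3900
  C_12 = −[(-0.30)(0.90) − (-0.35)(-0.30)] = 0.3750
  C_13 = (-0.30)(-0.30) − (0.55)(-0.30) = 0.2550
  C_21 = −[(-0.05)(0.90) − (0.00)(-0.30)] = 0.0450
  C_22 = (1.00)(0.90) − (0.00)(-0.30) = 0.9000
  C_23 = −[(1.00)(-0.30) − (-0.05)(-0.30)] = 0.3150
  C_31 = (-0.05)(-0.35) − (0.00)(0.55) = 0.0175
  C_32 = −[(1.00)(-0.35) − (0.00)(-0.30)] = 0.3500
  C_33 = (1.00)(0.55) − (-0.05)(-0.30) = 0.5350
det(I−A) = Σ_j (I−A)_1j·C_1j = (1.00)(0.3900) + (-0.05)(0.3750) + (0.00)(0.2550) = 0.37125
adj(I−A) = Cᵀ =
  [ 0.3900   0.0450   0.0175]
  [ 0.3750   0.9000   0.3500]
  [ 0.2550   0.3150   0.5350]
(I − A)⁻¹ = adj(I−A) / det(I−A) ≈
  [   1.0505     0.1212     0.0471]
  [   1.0101     2.4242     0.9428]
  [   0.6869     0.8485     1.4411]
x = (I − A)⁻¹ d = adj(I−A)·d / det(I−A), with det(I−A) = 0.37125:
  x_B = (0.3900·240 + 0.0450·180 + 0.0175·380) / 0.37125 = 108.35 / 0.37125 ≈ 291.85
  x_I = (0.3750·240 + 0.9000·180 + 0.3500·380) / 0.37125 = 385.00 / 0.37125 ≈ 1037.04
  x_A = (0.2550·240 + 0.3150·180 + 0.5350·380) / 0.37125 = 321.20 / 0.37125 ≈ 865.19

x_A = 865.19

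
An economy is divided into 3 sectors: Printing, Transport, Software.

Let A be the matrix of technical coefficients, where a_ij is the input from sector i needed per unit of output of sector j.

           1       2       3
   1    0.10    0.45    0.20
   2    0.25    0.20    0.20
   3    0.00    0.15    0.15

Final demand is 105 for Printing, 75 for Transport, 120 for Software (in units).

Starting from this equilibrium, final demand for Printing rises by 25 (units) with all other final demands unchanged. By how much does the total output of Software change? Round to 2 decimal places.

I − A =
  [   0.90    -0.45    -0.20]
  [  -0.25     0.80    -0.20]
  [   0.00    -0.15     0.85]
Cofactors of I−A, C_ij = (−1)^(i+j)·(minor ij) (rows/columns in the sector order above):
  C_11 = (0.80)(0.85) − (-0.20)(-0.15) = 0.6500
  C_12 = −[(-0.25)(0.85) − (-0.20)(0.00)] = 0.2125
  C_13 = (-0.25)(-0.15) − (0.80)(0.00) = 0.0375
  C_21 = −[(-0.45)(0.85) − (-0.20)(-0.15)] = 0.4125
  C_22 = (0.90)(0.85) − (-0.20)(0.00) = 0.7650
  C_23 = −[(0.90)(-0.15) − (-0.45)(0.00)] = 0.1350
  C_31 = (-0.45)(-0.20) − (-0.20)(0.80) = 0.2500
  C_32 = −[(0.90)(-0.20) − (-0.20)(-0.25)] = 0.2300
  C_33 = (0.90)(0.80) − (-0.45)(-0.25) = 0.6075
det(I−A) = Σ_j (I−A)_1j·C_1j = (0.90)(0.6500) + (-0.45)(0.2125) + (-0.20)(0.0375) = 0.481875
adj(I−A) = Cᵀ =
  [ 0.6500   0.4125   0.2500]
  [ 0.2125   0.7650   0.2300]
  [ 0.0375   0.1350   0.6075]
(I − A)⁻¹ = adj(I−A) / det(I−A) ≈
  [   1.3489     0.8560     0.5188]
  [   0.4410     1.5875     0.4773]
  [   0.0778     0.2802     1.2607]
Δx = (I − A)⁻¹ Δd with Δd having +25 in the Printing component and 0 elsewhere.
So Δx_3 = L_31 · (+25), where L_31 = adj(I−A)_31 / det(I−A) = 0.0375 / 0.481875.
Δx_3 = 0.0375 × (+25) / 0.481875 = 0.9375 / 0.481875 ≈ 1.95.

Δx_3 = 1.95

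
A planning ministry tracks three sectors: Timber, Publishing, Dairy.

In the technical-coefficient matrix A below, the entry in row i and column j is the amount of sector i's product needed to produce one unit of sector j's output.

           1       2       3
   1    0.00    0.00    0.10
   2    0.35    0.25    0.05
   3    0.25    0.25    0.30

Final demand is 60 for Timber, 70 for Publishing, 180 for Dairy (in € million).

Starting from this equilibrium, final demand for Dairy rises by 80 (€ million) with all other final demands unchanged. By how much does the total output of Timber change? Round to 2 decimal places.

I − A =
  [   1.00     0.00    -0.10]
  [  -0.35     0.75    -0.05]
  [  -0.25    -0.25     0.70]
Cofactors of I−A, C_ij = (−1)^(i+j)·(minor ij) (rows/columns in the sector order above):
  C_11 = (0.75)(0.70) − (-0.05)(-0.25) = 0.5125
  C_12 = −[(-0.35)(0.70) − (-0.05)(-0.25)] = 0.2575
  C_13 = (-0.35)(-0.25) − (0.75)(-0.25) = 0.2750
  C_21 = −[(0.00)(0.70) − (-0.10)(-0.25)] = 0.0250
  C_22 = (1.00)(0.70) − (-0.10)(-0.25) = 0.6750
  C_23 = −[(1.00)(-0.25) − (0.00)(-0.25)] = 0.2500
  C_31 = (0.00)(-0.05) − (-0.10)(0.75) = 0.0750
  C_32 = −[(1.00)(-0.05) − (-0.10)(-0.35)] = 0.0850
  C_33 = (1.00)(0.75) − (0.00)(-0.35) = 0.7500
det(I−A) = Σ_j (I−A)_1j·C_1j = (1.00)(0.5125) + (0.00)(0.2575) + (-0.10)(0.2750) = 0.4850
adj(I−A) = Cᵀ =
  [ 0.5125   0.0250   0.0750]
  [ 0.2575   0.6750   0.0850]
  [ 0.2750   0.2500   0.7500]
(I − A)⁻¹ = adj(I−A) / det(I−A) ≈
  [   1.0567     0.0515     0.1546]
  [   0.5309     1.3918     0.1753]
  [   0.5670     0.5155     1.5464]
Δx = (I − A)⁻¹ Δd with Δd having +80 in the Dairy component and 0 elsewhere.
So Δx_1 = L_13 · (+80), where L_13 = adj(I−A)_13 / det(I−A) = 0.0750 / 0.4850.
Δx_1 = 0.0750 × (+80) / 0.4850 = 6.00 / 0.4850 ≈ 12.37.

Δx_1 = 12.37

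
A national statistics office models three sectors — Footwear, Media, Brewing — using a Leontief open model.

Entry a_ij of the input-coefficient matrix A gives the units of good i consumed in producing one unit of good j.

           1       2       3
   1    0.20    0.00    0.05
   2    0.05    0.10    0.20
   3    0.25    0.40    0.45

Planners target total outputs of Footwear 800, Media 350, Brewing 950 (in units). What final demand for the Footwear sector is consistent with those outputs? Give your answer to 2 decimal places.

d_1 = 592.50

I − A =
  [   0.80     0.00    -0.05]
  [  -0.05     0.90    -0.20]
  [  -0.25    -0.40     0.55]
d = (I − A) x:
  d_1 = (+0.80)·800 + (+0.00)·350 + (-0.05)·950 = 592.50
  d_2 = (-0.05)·800 + (+0.90)·350 + (-0.20)·950 = 85.00
  d_3 = (-0.25)·800 + (-0.40)·350 + (+0.55)·950 = 182.50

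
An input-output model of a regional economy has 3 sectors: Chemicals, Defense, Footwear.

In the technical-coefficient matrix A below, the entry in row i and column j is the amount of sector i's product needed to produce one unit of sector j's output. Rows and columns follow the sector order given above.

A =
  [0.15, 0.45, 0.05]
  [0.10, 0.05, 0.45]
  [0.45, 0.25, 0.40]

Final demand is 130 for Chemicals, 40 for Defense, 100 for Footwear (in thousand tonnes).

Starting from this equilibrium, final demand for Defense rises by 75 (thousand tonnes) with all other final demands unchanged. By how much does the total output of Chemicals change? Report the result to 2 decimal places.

Δx_C = 85.39

I − A =
  [   0.85    -0.45    -0.05]
  [  -0.10     0.95    -0.45]
  [  -0.45    -0.25     0.60]
Cofactors of I−A, C_ij = (−1)^(i+j)·(minor ij) (rows/columns in the sector order above):
  C_11 = (0.95)(0.60) − (-0.45)(-0.25) = 0.4575
  C_12 = −[(-0.10)(0.60) − (-0.45)(-0.45)] = 0.2625
  C_13 = (-0.10)(-0.25) − (0.95)(-0.45) = 0.4525
  C_21 = −[(-0.45)(0.60) − (-0.05)(-0.25)] = 0.2825
  C_22 = (0.85)(0.60) − (-0.05)(-0.45) = 0.4875
  C_23 = −[(0.85)(-0.25) − (-0.45)(-0.45)] = 0.4150
  C_31 = (-0.45)(-0.45) − (-0.05)(0.95) = 0.2500
  C_32 = −[(0.85)(-0.45) − (-0.05)(-0.10)] = 0.3875
  C_33 = (0.85)(0.95) − (-0.45)(-0.10) = 0.7625
det(I−A) = Σ_j (I−A)_1j·C_1j = (0.85)(0.4575) + (-0.45)(0.2625) + (-0.05)(0.4525) = 0.248125
adj(I−A) = Cᵀ =
  [ 0.4575   0.2825   0.2500]
  [ 0.2625   0.4875   0.3875]
  [ 0.4525   0.4150   0.7625]
(I − A)⁻¹ = adj(I−A) / det(I−A) ≈
  [   1.8438     1.1385     1.0076]
  [   1.0579     1.9647     1.5617]
  [   1.8237     1.6725     3.0730]
Δx = (I − A)⁻¹ Δd with Δd having +75 in the Defense component and 0 elsewhere.
So Δx_C = L_CD · (+75), where L_CD = adj(I−A)_CD / det(I−A) = 0.2825 / 0.248125.
Δx_C = 0.2825 × (+75) / 0.248125 = 21.1875 / 0.248125 ≈ 85.39.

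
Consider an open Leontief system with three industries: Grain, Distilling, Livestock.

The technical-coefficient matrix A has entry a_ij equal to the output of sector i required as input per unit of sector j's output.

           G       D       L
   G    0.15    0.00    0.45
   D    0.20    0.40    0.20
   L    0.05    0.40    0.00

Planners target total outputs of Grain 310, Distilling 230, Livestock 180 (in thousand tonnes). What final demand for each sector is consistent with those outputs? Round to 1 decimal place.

I − A =
  [   0.85     0.00    -0.45]
  [  -0.20     0.60    -0.20]
  [  -0.05    -0.40     1.00]
d = (I − A) x:
  d_G = (+0.85)·310 + (+0.00)·230 + (-0.45)·180 = 182.5
  d_D = (-0.20)·310 + (+0.60)·230 + (-0.20)·180 = 40.0
  d_L = (-0.05)·310 + (-0.40)·230 + (+1.00)·180 = 72.5

d_G = 182.5, d_D = 40.0, d_L = 72.5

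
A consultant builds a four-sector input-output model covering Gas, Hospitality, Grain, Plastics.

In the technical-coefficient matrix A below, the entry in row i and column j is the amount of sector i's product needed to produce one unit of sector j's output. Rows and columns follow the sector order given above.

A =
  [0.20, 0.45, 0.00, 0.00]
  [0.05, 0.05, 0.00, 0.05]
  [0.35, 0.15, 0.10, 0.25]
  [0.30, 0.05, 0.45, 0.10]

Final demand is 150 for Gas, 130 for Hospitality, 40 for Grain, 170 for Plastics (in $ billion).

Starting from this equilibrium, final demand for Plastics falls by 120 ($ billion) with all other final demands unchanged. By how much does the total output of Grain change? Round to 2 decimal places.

Δx_3 = -47.55

I − A =
  [   0.80    -0.45     0.00     0.00]
  [  -0.05     0.95     0.00    -0.05]
  [  -0.35    -0.15     0.90    -0.25]
  [  -0.30    -0.05    -0.45     0.90]
Compute the cofactors C_ij = (−1)^(i+j)·(3×3 minor ij) of I−A; the adjugate is their transpose:
adj(I−A) = Cᵀ =
  [ 0.657000   0.313875   0.010125   0.020250]
  [ 0.056250   0.558000   0.018000   0.036000]
  [ 0.379250   0.293500   0.655000   0.198250]
  [ 0.411750   0.282375   0.331875   0.663750]
det(I−A) = Σ_j (I−A)_1j·C_1j = (0.80)(0.657000) + (-0.45)(0.056250) + (0.00)(0.379250) + (0.00)(0.411750) = 0.5002875
(I − A)⁻¹ = adj(I−A) / det(I−A) ≈
  [   1.3132     0.6274     0.0202     0.0405]
  [   0.1124     1.1154     0.0360     0.0720]
  [   0.7581     0.5867     1.3092     0.3963]
  [   0.8230     0.5644     0.6634     1.3267]
Δx = (I − A)⁻¹ Δd with Δd having -120 in the Plastics component and 0 elsewhere.
So Δx_3 = L_34 · (-120), where L_34 = adj(I−A)_34 / det(I−A) = 0.198250 / 0.5002875.
Δx_3 = 0.198250 × (-120) / 0.5002875 = -23.79 / 0.5002875 ≈ -47.55.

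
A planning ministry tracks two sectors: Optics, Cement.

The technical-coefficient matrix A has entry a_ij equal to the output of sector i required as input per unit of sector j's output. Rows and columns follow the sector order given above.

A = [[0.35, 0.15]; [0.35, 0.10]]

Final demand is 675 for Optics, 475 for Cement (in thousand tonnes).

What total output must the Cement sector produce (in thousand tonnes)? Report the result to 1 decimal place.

I − A =
  [   0.65    -0.15]
  [  -0.35     0.90]
det(I−A) = (0.65)(0.90) − (-0.15)(-0.35) = 0.5325
adj(I−A) = [[0.90, 0.15], [0.35, 0.65]]
(I − A)⁻¹ = adj(I−A) / det(I−A) ≈
  [   1.6901     0.2817]
  [   0.6573     1.2207]
x = (I − A)⁻¹ d = adj(I−A)·d / det(I−A), with det(I−A) = 0.5325:
  x_O = (0.90·675 + 0.15·475) / 0.5325 = 678.75 / 0.5325 ≈ 1274.6
  x_C = (0.35·675 + 0.65·475) / 0.5325 = 545.00 / 0.5325 ≈ 1023.5

x_C = 1023.5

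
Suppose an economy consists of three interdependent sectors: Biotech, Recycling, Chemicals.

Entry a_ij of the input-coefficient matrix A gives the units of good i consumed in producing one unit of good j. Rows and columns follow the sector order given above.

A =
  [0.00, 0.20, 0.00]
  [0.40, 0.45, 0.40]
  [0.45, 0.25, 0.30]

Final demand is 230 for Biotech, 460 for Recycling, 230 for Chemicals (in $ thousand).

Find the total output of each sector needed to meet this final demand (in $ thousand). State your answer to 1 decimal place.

x_B = 768.7, x_R = 2693.3, x_C = 1784.6

I − A =
  [   1.00    -0.20     0.00]
  [  -0.40     0.55    -0.40]
  [  -0.45    -0.25     0.70]
Cofactors of I−A, C_ij = (−1)^(i+j)·(minor ij) (rows/columns in the sector order above):
  C_11 = (0.55)(0.70) − (-0.40)(-0.25) = 0.2850
  C_12 = −[(-0.40)(0.70) − (-0.40)(-0.45)] = 0.4600
  C_13 = (-0.40)(-0.25) − (0.55)(-0.45) = 0.3475
  C_21 = −[(-0.20)(0.70) − (0.00)(-0.25)] = 0.1400
  C_22 = (1.00)(0.70) − (0.00)(-0.45) = 0.7000
  C_23 = −[(1.00)(-0.25) − (-0.20)(-0.45)] = 0.3400
  C_31 = (-0.20)(-0.40) − (0.00)(0.55) = 0.0800
  C_32 = −[(1.00)(-0.40) − (0.00)(-0.40)] = 0.4000
  C_33 = (1.00)(0.55) − (-0.20)(-0.40) = 0.4700
det(I−A) = Σ_j (I−A)_1j·C_1j = (1.00)(0.2850) + (-0.20)(0.4600) + (0.00)(0.3475) = 0.1930
adj(I−A) = Cᵀ =
  [ 0.2850   0.1400   0.0800]
  [ 0.4600   0.7000   0.4000]
  [ 0.3475   0.3400   0.4700]
(I − A)⁻¹ = adj(I−A) / det(I−A) ≈
  [   1.4767     0.7254     0.4145]
  [   2.3834     3.6269     2.0725]
  [   1.8005     1.7617     2.4352]
x = (I − A)⁻¹ d = adj(I−A)·d / det(I−A), with det(I−A) = 0.1930:
  x_B = (0.2850·230 + 0.1400·460 + 0.0800·230) / 0.1930 = 148.35 / 0.1930 ≈ 768.7
  x_R = (0.4600·230 + 0.7000·460 + 0.4000·230) / 0.1930 = 519.80 / 0.1930 ≈ 2693.3
  x_C = (0.3475·230 + 0.3400·460 + 0.4700·230) / 0.1930 = 344.425 / 0.1930 ≈ 1784.6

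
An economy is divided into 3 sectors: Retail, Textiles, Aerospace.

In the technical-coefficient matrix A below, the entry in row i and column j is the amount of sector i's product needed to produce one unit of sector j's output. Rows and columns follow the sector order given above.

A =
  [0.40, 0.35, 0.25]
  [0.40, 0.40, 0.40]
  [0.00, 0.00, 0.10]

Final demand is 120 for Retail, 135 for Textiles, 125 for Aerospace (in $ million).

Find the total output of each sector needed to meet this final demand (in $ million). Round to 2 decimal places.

I − A =
  [   0.60    -0.35    -0.25]
  [  -0.40     0.60    -0.40]
  [   0.00     0.00     0.90]
Cofactors of I−A, C_ij = (−1)^(i+j)·(minor ij) (rows/columns in the sector order above):
  C_11 = (0.60)(0.90) − (-0.40)(0.00) = 0.5400
  C_12 = −[(-0.40)(0.90) − (-0.40)(0.00)] = 0.3600
  C_13 = (-0.40)(0.00) − (0.60)(0.00) = 0.0000
  C_21 = −[(-0.35)(0.90) − (-0.25)(0.00)] = 0.3150
  C_22 = (0.60)(0.90) − (-0.25)(0.00) = 0.5400
  C_23 = −[(0.60)(0.00) − (-0.35)(0.00)] = 0.0000
  C_31 = (-0.35)(-0.40) − (-0.25)(0.60) = 0.2900
  C_32 = −[(0.60)(-0.40) − (-0.25)(-0.40)] = 0.3400
  C_33 = (0.60)(0.60) − (-0.35)(-0.40) = 0.2200
det(I−A) = Σ_j (I−A)_1j·C_1j = (0.60)(0.5400) + (-0.35)(0.3600) + (-0.25)(0.0000) = 0.1980
adj(I−A) = Cᵀ =
  [ 0.5400   0.3150   0.2900]
  [ 0.3600   0.5400   0.3400]
  [ 0.0000   0.0000   0.2200]
(I − A)⁻¹ = adj(I−A) / det(I−A) ≈
  [   2.7273     1.5909     1.4646]
  [   1.8182     2.7273     1.7172]
  [   0.0000     0.0000     1.1111]
x = (I − A)⁻¹ d = adj(I−A)·d / det(I−A), with det(I−A) = 0.1980:
  x_R = (0.5400·120 + 0.3150·135 + 0.2900·125) / 0.1980 = 143.575 / 0.1980 ≈ 725.13
  x_T = (0.3600·120 + 0.5400·135 + 0.3400·125) / 0.1980 = 158.60 / 0.1980 ≈ 801.01
  x_A = (0.0000·120 + 0.0000·135 + 0.2200·125) / 0.1980 = 27.50 / 0.1980 ≈ 138.89

x_R = 725.13, x_T = 801.01, x_A = 138.89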